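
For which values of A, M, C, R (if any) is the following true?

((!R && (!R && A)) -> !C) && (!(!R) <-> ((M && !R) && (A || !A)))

A = True, M = False, C = False, R = False

  (!R && (!R && A)) -> !C = True
    !R && (!R && A) = True
      !R = True
      !R && A = True
        !R = True
    !C = True
  !(!R) <-> ((M && !R) && (A || !A)) = True
    !(!R) = False
      !R = True
    (M && !R) && (A || !A) = False
      M && !R = False
        !R = True
      A || !A = True
        !A = False
Both conjuncts True, so the formula holds.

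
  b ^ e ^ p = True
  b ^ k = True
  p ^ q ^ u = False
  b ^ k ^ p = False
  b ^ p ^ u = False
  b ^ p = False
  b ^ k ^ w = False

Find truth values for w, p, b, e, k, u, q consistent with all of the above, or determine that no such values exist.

w: True, p: True, b: True, e: True, k: False, u: False, q: True

b ^ e ^ p = T ^ T ^ T = True ✓
b ^ k = T ^ F = True ✓
p ^ q ^ u = T ^ T ^ F = False ✓
b ^ k ^ p = T ^ F ^ T = False ✓
b ^ p ^ u = T ^ T ^ F = False ✓
b ^ p = T ^ T = False ✓
b ^ k ^ w = T ^ F ^ T = False ✓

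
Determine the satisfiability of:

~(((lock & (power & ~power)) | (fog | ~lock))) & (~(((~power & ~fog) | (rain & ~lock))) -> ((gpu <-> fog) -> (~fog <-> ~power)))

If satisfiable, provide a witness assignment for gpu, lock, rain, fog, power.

gpu: True, lock: True, rain: True, fog: False, power: False

  ~(((lock & (power & ~power)) | (fog | ~lock))) = True
    (lock & (power & ~power)) | (fog | ~lock) = False
      lock & (power & ~power) = False
        power & ~power = False
          ~power = True
      fog | ~lock = False
        ~lock = False
  ~(((~power & ~fog) | (rain & ~lock))) -> ((gpu <-> fog) -> (~fog <-> ~power)) = True
    ~(((~power & ~fog) | (rain & ~lock))) = False
      (~power & ~fog) | (rain & ~lock) = True
        ~power & ~fog = True
          ~power = True
          ~fog = True
        rain & ~lock = False
          ~lock = False
    (gpu <-> fog) -> (~fog <-> ~power) = True
      gpu <-> fog = False
      ~fog <-> ~power = True
        ~fog = True
        ~power = True
Both conjuncts True, so the formula holds.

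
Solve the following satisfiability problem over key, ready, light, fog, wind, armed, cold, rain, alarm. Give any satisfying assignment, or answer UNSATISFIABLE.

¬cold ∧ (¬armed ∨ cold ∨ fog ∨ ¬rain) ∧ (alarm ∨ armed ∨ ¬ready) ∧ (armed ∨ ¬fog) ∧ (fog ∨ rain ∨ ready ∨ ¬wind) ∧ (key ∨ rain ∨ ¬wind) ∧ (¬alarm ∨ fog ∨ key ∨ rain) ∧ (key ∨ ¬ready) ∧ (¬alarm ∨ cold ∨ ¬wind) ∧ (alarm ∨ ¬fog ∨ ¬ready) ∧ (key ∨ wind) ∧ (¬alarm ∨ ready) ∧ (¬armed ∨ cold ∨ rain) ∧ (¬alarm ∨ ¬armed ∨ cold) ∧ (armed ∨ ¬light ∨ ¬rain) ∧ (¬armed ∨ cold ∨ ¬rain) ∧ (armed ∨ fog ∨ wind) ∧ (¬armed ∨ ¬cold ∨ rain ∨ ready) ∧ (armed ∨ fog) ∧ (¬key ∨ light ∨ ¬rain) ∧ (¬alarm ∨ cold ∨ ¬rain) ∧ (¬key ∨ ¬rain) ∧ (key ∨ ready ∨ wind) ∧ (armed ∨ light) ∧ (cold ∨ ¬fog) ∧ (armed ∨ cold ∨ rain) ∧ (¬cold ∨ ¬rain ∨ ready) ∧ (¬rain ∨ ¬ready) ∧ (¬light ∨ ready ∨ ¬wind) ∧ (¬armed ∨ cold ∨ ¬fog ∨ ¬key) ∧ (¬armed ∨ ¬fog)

Case cold = True:
  Clause (¬cold) is falsified — contradiction.
Case cold = False:
  (cold ∨ ¬fog) forces fog = False.
  (armed ∨ fog) forces armed = True.
  (¬armed ∨ cold ∨ fog ∨ ¬rain) forces rain = False.
  Clause (¬armed ∨ cold ∨ rain) is falsified — contradiction.
Both cases fail, so the formula is unsatisfiable.

Unsatisfiable — no assignment works.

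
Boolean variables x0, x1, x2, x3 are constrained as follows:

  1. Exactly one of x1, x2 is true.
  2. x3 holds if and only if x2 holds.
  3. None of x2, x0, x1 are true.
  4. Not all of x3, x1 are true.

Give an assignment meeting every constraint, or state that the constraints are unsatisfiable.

Case x1 = True:
  Constraint (3) is violated (x1=T) — contradiction.
Case x1 = False:
  (1) with x1=F forces x2 = True.
  Constraint (3) is violated (x2=T) — contradiction.
Both cases fail — unsatisfiable.

No satisfying assignment exists.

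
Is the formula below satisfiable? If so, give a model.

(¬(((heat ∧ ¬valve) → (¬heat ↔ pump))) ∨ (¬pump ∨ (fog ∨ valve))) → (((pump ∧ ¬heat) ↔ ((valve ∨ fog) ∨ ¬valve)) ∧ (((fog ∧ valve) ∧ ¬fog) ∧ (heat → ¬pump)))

heat = False, pump = True, valve = False, fog = False

  (¬(((heat ∧ ¬valve) → (¬heat ↔ pump))) ∨ (¬pump ∨ (fog ∨ valve))) → (((pump ∧ ¬heat) ↔ ((valve ∨ fog) ∨ ¬valve)) ∧ (((fog ∧ valve) ∧ ¬fog) ∧ (heat → ¬pump))) = True
    ¬(((heat ∧ ¬valve) → (¬heat ↔ pump))) ∨ (¬pump ∨ (fog ∨ valve)) = False
      ¬(((heat ∧ ¬valve) → (¬heat ↔ pump))) = False
        (heat ∧ ¬valve) → (¬heat ↔ pump) = True
          heat ∧ ¬valve = False
            ¬valve = True
          ¬heat ↔ pump = True
            ¬heat = True
      ¬pump ∨ (fog ∨ valve) = False
        ¬pump = False
        fog ∨ valve = False
    ((pump ∧ ¬heat) ↔ ((valve ∨ fog) ∨ ¬valve)) ∧ (((fog ∧ valve) ∧ ¬fog) ∧ (heat → ¬pump)) = False
      (pump ∧ ¬heat) ↔ ((valve ∨ fog) ∨ ¬valve) = True
        pump ∧ ¬heat = True
          ¬heat = True
        (valve ∨ fog) ∨ ¬valve = True
          valve ∨ fog = False
          ¬valve = True
      ((fog ∧ valve) ∧ ¬fog) ∧ (heat → ¬pump) = False
        (fog ∧ valve) ∧ ¬fog = False
          fog ∧ valve = False
          ¬fog = True
        heat → ¬pump = True
          ¬pump = False
The formula evaluates to True.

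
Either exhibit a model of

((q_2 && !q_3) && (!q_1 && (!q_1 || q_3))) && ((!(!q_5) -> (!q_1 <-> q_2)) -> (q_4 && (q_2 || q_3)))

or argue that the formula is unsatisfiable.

q_1: False; q_2: True; q_3: False; q_4: True; q_5: True

  (q_2 && !q_3) && (!q_1 && (!q_1 || q_3)) = True
    q_2 && !q_3 = True
      !q_3 = True
    !q_1 && (!q_1 || q_3) = True
      !q_1 = True
      !q_1 || q_3 = True
        !q_1 = True
  (!(!q_5) -> (!q_1 <-> q_2)) -> (q_4 && (q_2 || q_3)) = True
    !(!q_5) -> (!q_1 <-> q_2) = True
      !(!q_5) = True
        !q_5 = False
      !q_1 <-> q_2 = True
        !q_1 = True
    q_4 && (q_2 || q_3) = True
      q_2 || q_3 = True
Both conjuncts True, so the formula holds.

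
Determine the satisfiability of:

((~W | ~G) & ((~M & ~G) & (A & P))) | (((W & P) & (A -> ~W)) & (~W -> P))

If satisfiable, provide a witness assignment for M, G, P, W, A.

M=F; G=T; P=T; W=T; A=F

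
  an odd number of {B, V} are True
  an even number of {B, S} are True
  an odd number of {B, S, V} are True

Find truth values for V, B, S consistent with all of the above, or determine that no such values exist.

V: True, B: False, S: False

{B, V}: 1 true → odd ✓
{B, S}: 0 true → even ✓
{B, S, V}: 1 true → odd ✓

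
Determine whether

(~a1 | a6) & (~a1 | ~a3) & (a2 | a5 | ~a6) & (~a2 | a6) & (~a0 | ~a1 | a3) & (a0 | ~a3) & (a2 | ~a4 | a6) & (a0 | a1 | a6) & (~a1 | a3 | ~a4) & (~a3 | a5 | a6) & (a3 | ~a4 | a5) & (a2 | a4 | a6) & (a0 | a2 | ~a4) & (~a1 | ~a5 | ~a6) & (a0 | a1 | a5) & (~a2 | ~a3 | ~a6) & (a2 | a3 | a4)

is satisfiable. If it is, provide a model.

Set a0 = False.
  then (a0 | ~a3) forces a3 = False.
Set a1 = False.
  then (a0 | a1 | a6) forces a6 = True.
  then (a0 | a1 | a5) forces a5 = True.
Try a2 = False:
  (a0 | a2 | ~a4) forces a4 = False.
  clause (a2 | a3 | a4) is falsified — backtrack.
So a2 = True.
Set a4 = False.
All clauses satisfied.

a0 = False, a1 = False, a2 = True, a3 = False, a4 = False, a5 = True, a6 = True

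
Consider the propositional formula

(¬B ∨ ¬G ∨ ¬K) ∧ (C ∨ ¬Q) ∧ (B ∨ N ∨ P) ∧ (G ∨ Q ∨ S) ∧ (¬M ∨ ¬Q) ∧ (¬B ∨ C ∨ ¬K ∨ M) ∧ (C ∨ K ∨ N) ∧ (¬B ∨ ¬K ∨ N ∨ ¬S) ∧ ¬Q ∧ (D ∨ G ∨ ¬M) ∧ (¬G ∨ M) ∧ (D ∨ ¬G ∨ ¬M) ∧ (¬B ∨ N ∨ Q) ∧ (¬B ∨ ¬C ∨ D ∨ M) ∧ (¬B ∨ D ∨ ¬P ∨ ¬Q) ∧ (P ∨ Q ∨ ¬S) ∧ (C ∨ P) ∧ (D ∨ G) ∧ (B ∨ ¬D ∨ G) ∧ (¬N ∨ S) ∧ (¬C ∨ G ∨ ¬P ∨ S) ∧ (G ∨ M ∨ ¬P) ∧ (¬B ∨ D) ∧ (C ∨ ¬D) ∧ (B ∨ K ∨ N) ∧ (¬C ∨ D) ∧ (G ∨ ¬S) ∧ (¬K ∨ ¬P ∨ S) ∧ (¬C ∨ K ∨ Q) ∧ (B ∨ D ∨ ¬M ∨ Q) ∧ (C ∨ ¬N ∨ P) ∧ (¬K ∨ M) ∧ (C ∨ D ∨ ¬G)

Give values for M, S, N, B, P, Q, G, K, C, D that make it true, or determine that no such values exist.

M = True; S = True; N = False; B = False; P = True; Q = False; G = True; K = True; C = True; D = True

Unit clause (¬Q) forces Q = False.
Try M = False:
  (¬G ∨ M) forces G = False.
  (G ∨ Q ∨ S) forces S = True.
  clause (G ∨ ¬S) is falsified — backtrack.
So M = True.
Set S = True.
  then (P ∨ Q ∨ ¬S) forces P = True.
  then (G ∨ ¬S) forces G = True.
  then (D ∨ ¬G ∨ ¬M) forces D = True.
  then (C ∨ ¬D) forces C = True.
  then (¬C ∨ K ∨ Q) forces K = True.
  then (¬B ∨ ¬G ∨ ¬K) forces B = False.
Set N = False.
All clauses satisfied.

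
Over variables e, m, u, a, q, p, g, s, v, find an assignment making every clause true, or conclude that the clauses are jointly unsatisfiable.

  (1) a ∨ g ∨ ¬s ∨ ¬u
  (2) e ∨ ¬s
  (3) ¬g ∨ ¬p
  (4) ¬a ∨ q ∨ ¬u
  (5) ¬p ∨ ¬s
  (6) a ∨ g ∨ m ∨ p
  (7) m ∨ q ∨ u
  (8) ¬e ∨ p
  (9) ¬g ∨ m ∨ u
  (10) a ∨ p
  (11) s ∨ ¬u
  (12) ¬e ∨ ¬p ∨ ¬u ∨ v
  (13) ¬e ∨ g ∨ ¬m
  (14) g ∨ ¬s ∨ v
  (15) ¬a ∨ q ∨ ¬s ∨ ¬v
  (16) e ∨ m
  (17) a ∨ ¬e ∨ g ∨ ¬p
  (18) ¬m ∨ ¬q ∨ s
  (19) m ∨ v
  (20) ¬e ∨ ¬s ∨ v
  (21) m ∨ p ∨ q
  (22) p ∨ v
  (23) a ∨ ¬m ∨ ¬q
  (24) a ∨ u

e = False, m = True, u = False, a = True, q = False, p = False, g = True, s = False, v = True

Set e = False.
  then (e ∨ ¬s) forces s = False.
  then (s ∨ ¬u) forces u = False.
  then (e ∨ m) forces m = True.
  then (¬m ∨ ¬q ∨ s) forces q = False.
  then (a ∨ u) forces a = True.
Set p = False.
  then (p ∨ v) forces v = True.
Set g = True.
All clauses satisfied.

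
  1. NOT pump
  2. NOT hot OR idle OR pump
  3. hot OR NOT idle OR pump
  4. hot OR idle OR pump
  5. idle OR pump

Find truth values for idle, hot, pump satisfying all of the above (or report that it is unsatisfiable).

idle = True; hot = True; pump = False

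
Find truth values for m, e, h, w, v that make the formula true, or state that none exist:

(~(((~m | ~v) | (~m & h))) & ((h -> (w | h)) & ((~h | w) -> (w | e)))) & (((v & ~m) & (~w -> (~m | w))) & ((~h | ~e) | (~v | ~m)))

Case m = True: the conjunct ~m is False.
Case m = False: the conjunct ~(((~m | ~v) | (~m & h))) becomes ~((True | h)) = False.
Both cases fail — unsatisfiable.

Unsatisfiable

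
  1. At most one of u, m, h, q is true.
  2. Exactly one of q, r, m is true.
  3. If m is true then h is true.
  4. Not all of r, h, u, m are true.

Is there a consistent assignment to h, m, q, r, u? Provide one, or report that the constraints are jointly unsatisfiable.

h = True, m = False, q = False, r = True, u = False

  (1) {u, m, h, q}: 1 true — at most one ✓
  (2) {q, r, m}: 1 true — exactly one ✓
  (3) m=F ⇒ h: vacuous ✓
  (4) {r, h, u, m}: 2/4 true — not all ✓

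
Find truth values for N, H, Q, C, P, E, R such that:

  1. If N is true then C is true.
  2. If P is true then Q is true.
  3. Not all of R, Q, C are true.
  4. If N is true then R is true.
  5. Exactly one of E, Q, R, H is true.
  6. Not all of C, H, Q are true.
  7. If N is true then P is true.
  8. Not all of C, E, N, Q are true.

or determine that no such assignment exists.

N: False, H: False, Q: True, C: True, P: True, E: False, R: False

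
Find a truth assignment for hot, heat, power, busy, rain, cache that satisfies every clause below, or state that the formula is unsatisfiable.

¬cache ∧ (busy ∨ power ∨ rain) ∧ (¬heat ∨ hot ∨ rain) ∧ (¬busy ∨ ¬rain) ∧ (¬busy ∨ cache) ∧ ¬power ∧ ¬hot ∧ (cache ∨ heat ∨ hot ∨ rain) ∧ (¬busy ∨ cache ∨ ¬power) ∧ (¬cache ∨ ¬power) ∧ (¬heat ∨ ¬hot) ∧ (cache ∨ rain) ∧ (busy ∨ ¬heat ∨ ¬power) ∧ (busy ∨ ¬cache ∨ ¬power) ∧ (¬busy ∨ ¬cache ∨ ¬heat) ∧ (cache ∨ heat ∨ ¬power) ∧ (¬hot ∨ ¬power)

Unit clause (¬cache) forces cache = False.
In (¬busy ∨ cache) only ¬busy is left, so busy = False.
Unit clause (¬power) forces power = False.
Unit clause (¬hot) forces hot = False.
In (cache ∨ rain) only rain is left, so rain = True.
Set heat = True.
All clauses satisfied.

hot=F; heat=T; power=F; busy=F; rain=T; cache=F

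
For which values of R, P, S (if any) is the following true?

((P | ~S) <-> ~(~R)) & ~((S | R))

Case S = True: the conjunct ~((S | R)) becomes ~((True | R)) = False.
Case S = False: the formula simplifies to ~(~R) & ~R.
  R = True: the conjunct ~R is False.
  R = False: the conjunct ~(~R) becomes ~(~False) = False.
Both cases fail — unsatisfiable.

No satisfying assignment exists.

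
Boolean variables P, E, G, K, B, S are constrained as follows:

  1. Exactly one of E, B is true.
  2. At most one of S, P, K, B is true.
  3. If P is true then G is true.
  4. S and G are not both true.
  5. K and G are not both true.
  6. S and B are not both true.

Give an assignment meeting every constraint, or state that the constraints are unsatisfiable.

P = False; E = False; G = False; K = False; B = True; S = False

  (1) {E, B}: 1 true — exactly one ✓
  (2) {S, P, K, B}: 1 true — at most one ✓
  (3) P=F ⇒ G: vacuous ✓
  (4) S=F, G=F — not both ✓
  (5) K=F, G=F — not both ✓
  (6) S=F, B=T — not both ✓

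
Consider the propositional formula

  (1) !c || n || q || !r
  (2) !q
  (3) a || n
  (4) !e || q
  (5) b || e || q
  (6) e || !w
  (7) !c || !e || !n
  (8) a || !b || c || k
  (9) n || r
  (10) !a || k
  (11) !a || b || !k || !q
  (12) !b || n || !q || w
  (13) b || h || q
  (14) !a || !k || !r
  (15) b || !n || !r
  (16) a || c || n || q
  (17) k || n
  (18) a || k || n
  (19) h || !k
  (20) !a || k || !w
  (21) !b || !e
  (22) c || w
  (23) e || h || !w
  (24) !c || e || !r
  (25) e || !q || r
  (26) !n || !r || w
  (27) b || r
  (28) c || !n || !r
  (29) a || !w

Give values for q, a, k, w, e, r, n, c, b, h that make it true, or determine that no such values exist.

Unit clause (!q) forces q = False.
In (!e || q) only !e is left, so e = False.
In (b || e || q) only b is left, so b = True.
In (e || !w) only !w is left, so w = False.
In (c || w) only c is left, so c = True.
In (!c || e || !r) only !r is left, so r = False.
In (n || r) only n is left, so n = True.
Set a = False.
Set k = True.
  then (h || !k) forces h = True.
All clauses satisfied.

q = False, a = False, k = True, w = False, e = False, r = False, n = True, c = True, b = True, h = True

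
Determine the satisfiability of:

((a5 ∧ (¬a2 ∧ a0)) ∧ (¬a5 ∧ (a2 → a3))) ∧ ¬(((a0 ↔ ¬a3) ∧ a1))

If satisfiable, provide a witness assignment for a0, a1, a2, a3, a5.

Unsatisfiable

Case a5 = True: the conjunct ¬a5 is False.
Case a5 = False: the conjunct a5 is False.
Both cases fail — unsatisfiable.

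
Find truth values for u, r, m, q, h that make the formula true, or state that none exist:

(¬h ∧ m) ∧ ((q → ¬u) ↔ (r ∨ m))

u=F; r=F; m=T; q=T; h=F

  ¬h ∧ m = True
    ¬h = True
  (q → ¬u) ↔ (r ∨ m) = True
    q → ¬u = True
      ¬u = True
    r ∨ m = True
Both conjuncts True, so the formula holds.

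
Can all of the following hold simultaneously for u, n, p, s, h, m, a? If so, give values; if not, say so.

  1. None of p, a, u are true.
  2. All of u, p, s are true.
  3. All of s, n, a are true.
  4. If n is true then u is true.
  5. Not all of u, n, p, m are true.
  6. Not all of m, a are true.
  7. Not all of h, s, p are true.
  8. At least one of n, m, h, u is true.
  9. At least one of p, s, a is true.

Case u = True:
  Constraint (1) is violated (u=T) — contradiction.
Case u = False:
  Constraint (2) is violated (u=F) — contradiction.
Both cases fail — unsatisfiable.

The formula is unsatisfiable.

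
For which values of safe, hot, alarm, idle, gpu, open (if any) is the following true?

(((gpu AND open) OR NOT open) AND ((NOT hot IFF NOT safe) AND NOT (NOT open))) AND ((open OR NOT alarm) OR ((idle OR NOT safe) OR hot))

safe = False; hot = False; alarm = False; idle = False; gpu = True; open = True

  ((gpu AND open) OR NOT open) AND ((NOT hot IFF NOT safe) AND NOT (NOT open)) = True
    (gpu AND open) OR NOT open = True
      gpu AND open = True
      NOT open = False
    (NOT hot IFF NOT safe) AND NOT (NOT open) = True
      NOT hot IFF NOT safe = True
        NOT hot = True
        NOT safe = True
      NOT (NOT open) = True
        NOT open = False
  (open OR NOT alarm) OR ((idle OR NOT safe) OR hot) = True
    open OR NOT alarm = True
      NOT alarm = True
    (idle OR NOT safe) OR hot = True
      idle OR NOT safe = True
        NOT safe = True
Both conjuncts True, so the formula holds.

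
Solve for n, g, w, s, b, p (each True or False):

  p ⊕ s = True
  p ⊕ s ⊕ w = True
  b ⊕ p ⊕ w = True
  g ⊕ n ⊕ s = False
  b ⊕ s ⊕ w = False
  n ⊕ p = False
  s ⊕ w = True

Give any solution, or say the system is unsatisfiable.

n: False; g: True; w: False; s: True; b: True; p: False

p ⊕ s = F ⊕ T = True ✓
p ⊕ s ⊕ w = F ⊕ T ⊕ F = True ✓
b ⊕ p ⊕ w = T ⊕ F ⊕ F = True ✓
g ⊕ n ⊕ s = T ⊕ F ⊕ T = False ✓
b ⊕ s ⊕ w = T ⊕ T ⊕ F = False ✓
n ⊕ p = F ⊕ F = False ✓
s ⊕ w = T ⊕ F = True ✓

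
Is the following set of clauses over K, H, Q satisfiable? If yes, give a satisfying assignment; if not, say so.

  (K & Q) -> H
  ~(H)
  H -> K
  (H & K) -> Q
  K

K = True; H = False; Q = False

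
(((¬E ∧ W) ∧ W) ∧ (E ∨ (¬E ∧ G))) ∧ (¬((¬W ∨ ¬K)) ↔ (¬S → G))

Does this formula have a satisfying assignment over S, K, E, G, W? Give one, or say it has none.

S = False, K = True, E = False, G = True, W = True

  ((¬E ∧ W) ∧ W) ∧ (E ∨ (¬E ∧ G)) = True
    (¬E ∧ W) ∧ W = True
      ¬E ∧ W = True
        ¬E = True
    E ∨ (¬E ∧ G) = True
      ¬E ∧ G = True
        ¬E = True
  ¬((¬W ∨ ¬K)) ↔ (¬S → G) = True
    ¬((¬W ∨ ¬K)) = True
      ¬W ∨ ¬K = False
        ¬W = False
        ¬K = False
    ¬S → G = True
      ¬S = True
Both conjuncts True, so the formula holds.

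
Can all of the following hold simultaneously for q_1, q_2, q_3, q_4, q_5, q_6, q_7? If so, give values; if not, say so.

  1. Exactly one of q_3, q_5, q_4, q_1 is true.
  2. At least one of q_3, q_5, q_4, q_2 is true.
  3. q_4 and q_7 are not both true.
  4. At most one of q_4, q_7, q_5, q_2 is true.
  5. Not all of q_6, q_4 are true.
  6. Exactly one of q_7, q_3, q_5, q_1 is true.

q_1 = False, q_2 = False, q_3 = True, q_4 = False, q_5 = False, q_6 = True, q_7 = False

  (1) {q_3, q_5, q_4, q_1}: 1 true — exactly one ✓
  (2) {q_3, q_5, q_4, q_2}: 1 true — at least one ✓
  (3) q_4=F, q_7=F — not both ✓
  (4) {q_4, q_7, q_5, q_2}: 0 true — at most one ✓
  (5) {q_6, q_4}: 1/2 true — not all ✓
  (6) {q_7, q_3, q_5, q_1}: 1 true — exactly one ✓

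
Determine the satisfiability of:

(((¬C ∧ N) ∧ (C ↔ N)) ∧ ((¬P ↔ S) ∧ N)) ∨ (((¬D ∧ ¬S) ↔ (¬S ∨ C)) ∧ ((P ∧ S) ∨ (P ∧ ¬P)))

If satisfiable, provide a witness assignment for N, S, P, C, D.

N=T, S=T, P=T, C=F, D=F

  (((¬C ∧ N) ∧ (C ↔ N)) ∧ ((¬P ↔ S) ∧ N)) ∨ (((¬D ∧ ¬S) ↔ (¬S ∨ C)) ∧ ((P ∧ S) ∨ (P ∧ ¬P))) = True
    ((¬C ∧ N) ∧ (C ↔ N)) ∧ ((¬P ↔ S) ∧ N) = False
      (¬C ∧ N) ∧ (C ↔ N) = False
        ¬C ∧ N = True
          ¬C = True
        C ↔ N = False
      (¬P ↔ S) ∧ N = False
        ¬P ↔ S = False
          ¬P = False
    ((¬D ∧ ¬S) ↔ (¬S ∨ C)) ∧ ((P ∧ S) ∨ (P ∧ ¬P)) = True
      (¬D ∧ ¬S) ↔ (¬S ∨ C) = True
        ¬D ∧ ¬S = False
          ¬D = True
          ¬S = False
        ¬S ∨ C = False
          ¬S = False
      (P ∧ S) ∨ (P ∧ ¬P) = True
        P ∧ S = True
        P ∧ ¬P = False
          ¬P = False
The formula evaluates to True.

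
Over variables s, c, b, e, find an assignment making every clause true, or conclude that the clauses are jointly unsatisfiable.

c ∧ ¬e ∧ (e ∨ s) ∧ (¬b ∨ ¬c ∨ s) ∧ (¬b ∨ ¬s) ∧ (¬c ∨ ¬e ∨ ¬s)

Unit clause (c) forces c = True.
Unit clause (¬e) forces e = False.
In (e ∨ s) only s is left, so s = True.
In (¬b ∨ ¬s) only ¬b is left, so b = False.
Check each clause:
  (c): c holds.
  (¬e): ¬e holds.
  (e ∨ s): s holds.
  (¬b ∨ ¬c ∨ s): ¬b holds.
  (¬b ∨ ¬s): ¬b holds.
  (¬c ∨ ¬e ∨ ¬s): ¬e holds.
All clauses satisfied.

s = True, c = True, b = False, e = False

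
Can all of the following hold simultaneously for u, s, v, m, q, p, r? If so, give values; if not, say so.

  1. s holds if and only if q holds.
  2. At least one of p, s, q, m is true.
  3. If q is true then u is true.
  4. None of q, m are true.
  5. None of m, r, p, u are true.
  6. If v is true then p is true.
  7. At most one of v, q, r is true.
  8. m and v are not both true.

Case m = True:
  Constraint (4) is violated (m=T) — contradiction.
Case m = False:
  (4) forces q = False.
  (1) with q=F forces s = False.
  (2) with s=F, q=F, m=F forces p = True.
  Constraint (5) is violated (p=T) — contradiction.
Both cases fail — unsatisfiable.

Unsatisfiable — no assignment works.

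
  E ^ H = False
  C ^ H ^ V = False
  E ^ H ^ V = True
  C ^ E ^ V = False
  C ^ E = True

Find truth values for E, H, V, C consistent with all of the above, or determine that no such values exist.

E = True; H = True; V = True; C = False

E ^ H = T ^ T = False ✓
C ^ H ^ V = F ^ T ^ T = False ✓
E ^ H ^ V = T ^ T ^ T = True ✓
C ^ E ^ V = F ^ T ^ T = False ✓
C ^ E = F ^ T = True ✓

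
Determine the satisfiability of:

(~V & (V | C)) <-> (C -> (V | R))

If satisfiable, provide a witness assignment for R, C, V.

R: True; C: True; V: False

  (~V & (V | C)) <-> (C -> (V | R)) = True
    ~V & (V | C) = True
      ~V = True
      V | C = True
    C -> (V | R) = True
      V | R = True
The formula evaluates to True.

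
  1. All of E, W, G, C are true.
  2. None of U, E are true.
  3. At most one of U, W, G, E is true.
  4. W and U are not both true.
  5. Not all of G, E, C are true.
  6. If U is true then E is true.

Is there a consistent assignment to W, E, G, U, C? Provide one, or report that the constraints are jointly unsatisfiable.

UNSATISFIABLE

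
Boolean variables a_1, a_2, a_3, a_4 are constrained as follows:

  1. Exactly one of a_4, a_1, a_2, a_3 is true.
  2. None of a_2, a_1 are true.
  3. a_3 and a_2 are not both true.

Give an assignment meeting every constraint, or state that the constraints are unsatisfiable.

a_1: False, a_2: False, a_3: True, a_4: False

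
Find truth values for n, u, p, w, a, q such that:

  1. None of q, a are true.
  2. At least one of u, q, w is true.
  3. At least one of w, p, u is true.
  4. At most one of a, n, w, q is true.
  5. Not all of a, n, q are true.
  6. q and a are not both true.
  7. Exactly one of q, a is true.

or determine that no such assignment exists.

Case a = True:
  Constraint (1) is violated (a=T) — contradiction.
Case a = False:
  (1) forces q = False.
  Constraint (7) is violated (q=F, a=F) — contradiction.
Both cases fail — unsatisfiable.

Unsatisfiable — no assignment works.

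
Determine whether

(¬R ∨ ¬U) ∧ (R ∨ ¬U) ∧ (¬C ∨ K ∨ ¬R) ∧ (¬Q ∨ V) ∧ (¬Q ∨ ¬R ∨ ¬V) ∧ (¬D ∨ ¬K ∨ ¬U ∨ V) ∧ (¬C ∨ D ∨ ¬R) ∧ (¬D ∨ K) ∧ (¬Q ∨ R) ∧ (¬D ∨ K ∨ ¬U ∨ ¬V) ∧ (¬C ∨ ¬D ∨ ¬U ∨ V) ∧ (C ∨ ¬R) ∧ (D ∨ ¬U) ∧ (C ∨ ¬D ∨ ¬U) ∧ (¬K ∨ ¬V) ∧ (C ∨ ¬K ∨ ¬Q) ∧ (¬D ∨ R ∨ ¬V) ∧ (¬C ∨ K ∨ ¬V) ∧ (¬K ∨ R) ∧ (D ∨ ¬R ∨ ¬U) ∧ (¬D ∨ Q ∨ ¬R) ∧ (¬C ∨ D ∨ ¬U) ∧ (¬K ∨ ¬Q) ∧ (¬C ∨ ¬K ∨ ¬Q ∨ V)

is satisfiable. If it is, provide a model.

Set V = False.
  then (¬Q ∨ V) forces Q = False.
Set C = True.
Try K = True:
  (¬K ∨ R) forces R = True.
  (¬R ∨ ¬U) forces U = False.
  (¬C ∨ D ∨ ¬R) forces D = True.
  clause (¬D ∨ Q ∨ ¬R) is falsified — backtrack.
So K = False.
  then (¬C ∨ K ∨ ¬R) forces R = False.
  then (¬D ∨ K) forces D = False.
  then (D ∨ ¬U) forces U = False.
All clauses satisfied.

V = False, C = True, Q = False, K = False, D = False, R = False, U = False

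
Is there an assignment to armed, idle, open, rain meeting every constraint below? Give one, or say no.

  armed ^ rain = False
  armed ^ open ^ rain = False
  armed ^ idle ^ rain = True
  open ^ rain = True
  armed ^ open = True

armed = True, idle = True, open = False, rain = True

armed ^ rain = T ^ T = False ✓
armed ^ open ^ rain = T ^ F ^ T = False ✓
armed ^ idle ^ rain = T ^ T ^ T = True ✓
open ^ rain = F ^ T = True ✓
armed ^ open = T ^ F = True ✓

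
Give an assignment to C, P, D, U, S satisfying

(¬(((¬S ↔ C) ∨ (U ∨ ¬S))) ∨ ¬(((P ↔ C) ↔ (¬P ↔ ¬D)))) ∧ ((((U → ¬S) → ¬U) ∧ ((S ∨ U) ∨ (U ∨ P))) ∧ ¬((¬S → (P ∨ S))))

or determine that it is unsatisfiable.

Unsatisfiable

Case S = True: the conjunct ¬((¬S → (P ∨ S))) becomes ¬((False → True)) = False.
Case S = False: the formula simplifies to ¬(((P ↔ C) ↔ (¬P ↔ ¬D))) ∧ ((¬U ∧ (U ∨ (U ∨ P))) ∧ ¬P).
  P = True: the conjunct ¬P is False.
  P = False: simplifies to ¬((¬C ↔ ¬D)) ∧ (¬U ∧ (U ∨ U)).
    U = True: the conjunct ¬U is False.
    U = False: the conjunct U ∨ U becomes False ∨ False = False.
Both cases fail — unsatisfiable.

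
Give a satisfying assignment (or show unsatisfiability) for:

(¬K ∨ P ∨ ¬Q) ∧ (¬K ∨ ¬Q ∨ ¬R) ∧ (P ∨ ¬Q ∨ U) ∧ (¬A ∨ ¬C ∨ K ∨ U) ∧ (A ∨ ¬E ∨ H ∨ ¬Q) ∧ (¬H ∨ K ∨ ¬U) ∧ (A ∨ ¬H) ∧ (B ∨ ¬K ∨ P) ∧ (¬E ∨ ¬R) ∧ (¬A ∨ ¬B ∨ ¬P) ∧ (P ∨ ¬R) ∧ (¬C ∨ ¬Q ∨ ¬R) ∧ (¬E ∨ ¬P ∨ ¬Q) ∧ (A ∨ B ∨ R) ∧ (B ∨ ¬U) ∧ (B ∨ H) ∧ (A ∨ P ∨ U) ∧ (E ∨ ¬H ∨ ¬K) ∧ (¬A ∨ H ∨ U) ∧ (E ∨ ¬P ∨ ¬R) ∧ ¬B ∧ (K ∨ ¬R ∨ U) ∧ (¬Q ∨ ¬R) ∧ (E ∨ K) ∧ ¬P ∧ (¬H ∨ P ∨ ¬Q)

Unit clause (¬B) forces B = False.
Unit clause (¬P) forces P = False.
In (B ∨ ¬K ∨ P) only ¬K is left, so K = False.
In (P ∨ ¬R) only ¬R is left, so R = False.
In (A ∨ B ∨ R) only A is left, so A = True.
In (B ∨ ¬U) only ¬U is left, so U = False.
In (B ∨ H) only H is left, so H = True.
In (E ∨ K) only E is left, so E = True.
In (¬H ∨ P ∨ ¬Q) only ¬Q is left, so Q = False.
In (¬A ∨ ¬C ∨ K ∨ U) only ¬C is left, so C = False.
All clauses satisfied.

B = False, K = False, H = True, A = True, Q = False, P = False, C = False, R = False, E = True, U = False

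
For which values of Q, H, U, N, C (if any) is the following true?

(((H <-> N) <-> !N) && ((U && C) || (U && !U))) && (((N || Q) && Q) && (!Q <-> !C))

Q: True; H: False; U: True; N: True; C: True

  ((H <-> N) <-> !N) && ((U && C) || (U && !U)) = True
    (H <-> N) <-> !N = True
      H <-> N = False
      !N = False
    (U && C) || (U && !U) = True
      U && C = True
      U && !U = False
        !U = False
  ((N || Q) && Q) && (!Q <-> !C) = True
    (N || Q) && Q = True
      N || Q = True
    !Q <-> !C = True
      !Q = False
      !C = False
Both conjuncts True, so the formula holds.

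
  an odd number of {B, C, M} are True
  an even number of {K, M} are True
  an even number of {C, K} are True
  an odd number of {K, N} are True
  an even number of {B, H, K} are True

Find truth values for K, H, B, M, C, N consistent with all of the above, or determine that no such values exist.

K = False, H = True, B = True, M = False, C = False, N = True

{B, C, M}: 1 true → odd ✓
{K, M}: 0 true → even ✓
{C, K}: 0 true → even ✓
{K, N}: 1 true → odd ✓
{B, H, K}: 2 true → even ✓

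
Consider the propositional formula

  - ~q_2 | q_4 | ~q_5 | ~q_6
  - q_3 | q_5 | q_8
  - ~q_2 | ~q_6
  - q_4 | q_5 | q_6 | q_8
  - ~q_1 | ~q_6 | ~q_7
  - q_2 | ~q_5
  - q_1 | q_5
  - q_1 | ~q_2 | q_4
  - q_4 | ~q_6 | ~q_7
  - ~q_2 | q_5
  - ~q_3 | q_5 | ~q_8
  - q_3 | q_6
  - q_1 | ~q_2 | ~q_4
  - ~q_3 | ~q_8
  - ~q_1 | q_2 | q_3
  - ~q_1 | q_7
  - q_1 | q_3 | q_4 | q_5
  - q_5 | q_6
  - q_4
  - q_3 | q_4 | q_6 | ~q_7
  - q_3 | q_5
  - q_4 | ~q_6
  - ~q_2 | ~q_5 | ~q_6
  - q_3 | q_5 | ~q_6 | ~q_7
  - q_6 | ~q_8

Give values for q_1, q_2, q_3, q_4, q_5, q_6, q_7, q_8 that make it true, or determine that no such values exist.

Unit clause (q_4) forces q_4 = True.
Set q_1 = True.
  then (~q_1 | q_7) forces q_7 = True.
  then (~q_1 | ~q_6 | ~q_7) forces q_6 = False.
  then (q_3 | q_6) forces q_3 = True.
  then (~q_3 | ~q_8) forces q_8 = False.
  then (q_5 | q_6) forces q_5 = True.
  then (q_2 | ~q_5) forces q_2 = True.
All clauses satisfied.

q_1 = True; q_2 = True; q_3 = True; q_4 = True; q_5 = True; q_6 = False; q_7 = True; q_8 = False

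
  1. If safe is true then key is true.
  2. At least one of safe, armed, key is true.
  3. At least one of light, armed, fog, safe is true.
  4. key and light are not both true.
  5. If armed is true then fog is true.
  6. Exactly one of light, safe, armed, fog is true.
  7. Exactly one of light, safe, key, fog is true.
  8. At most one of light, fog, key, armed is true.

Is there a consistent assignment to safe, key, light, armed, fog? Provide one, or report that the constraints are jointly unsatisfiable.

No satisfying assignment exists.

Case key = True:
  (4) with key=T forces light = False.
  (7) with key=T forces safe = False.
  (7) with key=T forces fog = False.
  (3) with light=F, fog=F, safe=F forces armed = True.
  Constraint (5) is violated (armed=T, fog=F) — contradiction.
Case key = False:
  (1) with key=F forces safe = False.
  (2) with safe=F, key=F forces armed = True.
  (5) with armed=T forces fog = True.
  Constraint (6) is violated (armed=T, fog=T) — contradiction.
Both cases fail — unsatisfiable.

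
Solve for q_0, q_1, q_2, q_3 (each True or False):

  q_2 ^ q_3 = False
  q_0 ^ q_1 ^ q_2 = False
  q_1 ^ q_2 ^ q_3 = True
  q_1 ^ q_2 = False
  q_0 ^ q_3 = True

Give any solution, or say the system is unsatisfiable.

q_0 = False, q_1 = True, q_2 = True, q_3 = True

q_2 ^ q_3 = T ^ T = False ✓
q_0 ^ q_1 ^ q_2 = F ^ T ^ T = False ✓
q_1 ^ q_2 ^ q_3 = T ^ T ^ T = True ✓
q_1 ^ q_2 = T ^ T = False ✓
q_0 ^ q_3 = F ^ T = True ✓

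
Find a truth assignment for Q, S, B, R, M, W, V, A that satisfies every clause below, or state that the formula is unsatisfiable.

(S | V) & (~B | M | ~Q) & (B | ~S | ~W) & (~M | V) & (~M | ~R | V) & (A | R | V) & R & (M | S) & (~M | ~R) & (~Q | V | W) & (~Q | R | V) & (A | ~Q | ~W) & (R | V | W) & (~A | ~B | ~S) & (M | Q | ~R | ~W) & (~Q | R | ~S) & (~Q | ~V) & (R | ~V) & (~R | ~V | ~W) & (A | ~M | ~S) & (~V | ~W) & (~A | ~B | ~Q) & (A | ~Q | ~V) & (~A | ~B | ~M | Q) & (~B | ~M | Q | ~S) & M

Case R = True:
  (~M | ~R) forces M = False.
  Clause (M) is falsified — contradiction.
Case R = False:
  Clause (R) is falsified — contradiction.
Both cases fail, so the formula is unsatisfiable.

Unsatisfiable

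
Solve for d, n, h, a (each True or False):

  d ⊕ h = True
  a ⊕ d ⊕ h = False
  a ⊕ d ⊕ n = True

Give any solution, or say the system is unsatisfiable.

d = False; n = False; h = True; a = True

d ⊕ h = F ⊕ T = True ✓
a ⊕ d ⊕ h = T ⊕ F ⊕ T = False ✓
a ⊕ d ⊕ n = T ⊕ F ⊕ F = True ✓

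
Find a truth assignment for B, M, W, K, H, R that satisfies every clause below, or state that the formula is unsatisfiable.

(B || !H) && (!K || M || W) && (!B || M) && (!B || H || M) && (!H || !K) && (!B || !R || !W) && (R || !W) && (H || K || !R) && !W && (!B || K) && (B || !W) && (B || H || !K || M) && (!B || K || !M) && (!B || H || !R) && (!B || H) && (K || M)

Unit clause (!W) forces W = False.
Set B = False.
  then (B || !H) forces H = False.
Try M = False:
  (!K || M || W) forces K = False.
  clause (K || M) is falsified — backtrack.
So M = True.
Set K = True.
Set R = False.
All clauses satisfied.

B = False, M = True, W = False, K = True, H = False, R = False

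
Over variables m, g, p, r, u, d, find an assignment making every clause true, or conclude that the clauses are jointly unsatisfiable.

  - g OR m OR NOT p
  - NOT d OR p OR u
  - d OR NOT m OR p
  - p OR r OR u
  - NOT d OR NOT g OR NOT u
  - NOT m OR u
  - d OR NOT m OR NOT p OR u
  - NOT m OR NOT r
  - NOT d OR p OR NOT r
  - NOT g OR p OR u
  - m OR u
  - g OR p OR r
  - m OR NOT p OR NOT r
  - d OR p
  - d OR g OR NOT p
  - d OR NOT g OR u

Set m = False.
  then (m OR u) forces u = True.
Set g = True.
  then (NOT d OR NOT g OR NOT u) forces d = False.
  then (d OR p) forces p = True.
  then (m OR NOT p OR NOT r) forces r = False.
All clauses satisfied.

m = False, g = True, p = True, r = False, u = True, d = False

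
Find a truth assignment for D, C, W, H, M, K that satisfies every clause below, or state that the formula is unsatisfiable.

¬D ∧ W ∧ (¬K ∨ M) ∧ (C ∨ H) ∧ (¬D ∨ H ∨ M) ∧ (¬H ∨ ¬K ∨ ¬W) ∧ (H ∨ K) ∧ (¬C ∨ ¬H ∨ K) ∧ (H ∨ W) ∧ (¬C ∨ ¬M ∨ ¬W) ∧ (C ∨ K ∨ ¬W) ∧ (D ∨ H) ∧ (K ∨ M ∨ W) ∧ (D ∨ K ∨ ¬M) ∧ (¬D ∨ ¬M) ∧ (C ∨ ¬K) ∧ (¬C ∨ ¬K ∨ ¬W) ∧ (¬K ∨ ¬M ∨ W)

Unsatisfiable

Case D = True:
  Clause (¬D) is falsified — contradiction.
Case D = False:
  (W) forces W = True.
  (D ∨ H) forces H = True.
  (¬H ∨ ¬K ∨ ¬W) forces K = False.
  (¬C ∨ ¬H ∨ K) forces C = False.
  Clause (C ∨ K ∨ ¬W) is falsified — contradiction.
Both cases fail, so the formula is unsatisfiable.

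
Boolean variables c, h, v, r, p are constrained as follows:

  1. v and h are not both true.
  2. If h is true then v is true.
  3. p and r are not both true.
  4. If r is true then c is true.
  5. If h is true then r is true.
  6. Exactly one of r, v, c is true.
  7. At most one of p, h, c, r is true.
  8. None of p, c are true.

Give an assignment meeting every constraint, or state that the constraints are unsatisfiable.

c=F, h=F, v=T, r=F, p=F

  (1) v=T, h=F — not both ✓
  (2) h=F ⇒ v: vacuous ✓
  (3) p=F, r=F — not both ✓
  (4) r=F ⇒ c: vacuous ✓
  (5) h=F ⇒ r: vacuous ✓
  (6) {r, v, c}: 1 true — exactly one ✓
  (7) {p, h, c, r}: 0 true — at most one ✓
  (8) {p, c}: 0 true — none ✓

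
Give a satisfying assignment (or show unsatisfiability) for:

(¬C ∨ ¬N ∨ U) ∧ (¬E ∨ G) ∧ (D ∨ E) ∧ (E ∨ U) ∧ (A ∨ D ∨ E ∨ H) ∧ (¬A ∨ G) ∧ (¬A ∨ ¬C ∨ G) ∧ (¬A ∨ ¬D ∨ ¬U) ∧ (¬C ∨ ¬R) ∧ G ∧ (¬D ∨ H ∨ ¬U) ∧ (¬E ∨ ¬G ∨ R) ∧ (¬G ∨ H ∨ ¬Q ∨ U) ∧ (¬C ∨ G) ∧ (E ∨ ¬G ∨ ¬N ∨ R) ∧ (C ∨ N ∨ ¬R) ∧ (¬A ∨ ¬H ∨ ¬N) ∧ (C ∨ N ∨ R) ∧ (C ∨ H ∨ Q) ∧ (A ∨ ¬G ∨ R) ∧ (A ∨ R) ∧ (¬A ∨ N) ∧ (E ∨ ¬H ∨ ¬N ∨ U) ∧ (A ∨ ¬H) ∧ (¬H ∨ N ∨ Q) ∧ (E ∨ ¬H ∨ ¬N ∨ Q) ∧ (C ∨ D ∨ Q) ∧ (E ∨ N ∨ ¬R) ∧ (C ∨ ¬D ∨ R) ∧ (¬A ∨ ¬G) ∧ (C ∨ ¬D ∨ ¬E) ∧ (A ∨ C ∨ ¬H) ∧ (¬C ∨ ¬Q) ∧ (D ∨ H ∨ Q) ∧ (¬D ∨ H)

Unit clause (G) forces G = True.
In (¬A ∨ ¬G) only ¬A is left, so A = False.
In (A ∨ ¬G ∨ R) only R is left, so R = True.
In (A ∨ ¬H) only ¬H is left, so H = False.
In (¬D ∨ H) only ¬D is left, so D = False.
In (D ∨ E) only E is left, so E = True.
In (¬C ∨ ¬R) only ¬C is left, so C = False.
In (C ∨ N ∨ ¬R) only N is left, so N = True.
In (C ∨ H ∨ Q) only Q is left, so Q = True.
In (¬G ∨ H ∨ ¬Q ∨ U) only U is left, so U = True.
All clauses satisfied.

N = True, Q = True, G = True, H = False, D = False, E = True, C = False, U = True, R = True, A = False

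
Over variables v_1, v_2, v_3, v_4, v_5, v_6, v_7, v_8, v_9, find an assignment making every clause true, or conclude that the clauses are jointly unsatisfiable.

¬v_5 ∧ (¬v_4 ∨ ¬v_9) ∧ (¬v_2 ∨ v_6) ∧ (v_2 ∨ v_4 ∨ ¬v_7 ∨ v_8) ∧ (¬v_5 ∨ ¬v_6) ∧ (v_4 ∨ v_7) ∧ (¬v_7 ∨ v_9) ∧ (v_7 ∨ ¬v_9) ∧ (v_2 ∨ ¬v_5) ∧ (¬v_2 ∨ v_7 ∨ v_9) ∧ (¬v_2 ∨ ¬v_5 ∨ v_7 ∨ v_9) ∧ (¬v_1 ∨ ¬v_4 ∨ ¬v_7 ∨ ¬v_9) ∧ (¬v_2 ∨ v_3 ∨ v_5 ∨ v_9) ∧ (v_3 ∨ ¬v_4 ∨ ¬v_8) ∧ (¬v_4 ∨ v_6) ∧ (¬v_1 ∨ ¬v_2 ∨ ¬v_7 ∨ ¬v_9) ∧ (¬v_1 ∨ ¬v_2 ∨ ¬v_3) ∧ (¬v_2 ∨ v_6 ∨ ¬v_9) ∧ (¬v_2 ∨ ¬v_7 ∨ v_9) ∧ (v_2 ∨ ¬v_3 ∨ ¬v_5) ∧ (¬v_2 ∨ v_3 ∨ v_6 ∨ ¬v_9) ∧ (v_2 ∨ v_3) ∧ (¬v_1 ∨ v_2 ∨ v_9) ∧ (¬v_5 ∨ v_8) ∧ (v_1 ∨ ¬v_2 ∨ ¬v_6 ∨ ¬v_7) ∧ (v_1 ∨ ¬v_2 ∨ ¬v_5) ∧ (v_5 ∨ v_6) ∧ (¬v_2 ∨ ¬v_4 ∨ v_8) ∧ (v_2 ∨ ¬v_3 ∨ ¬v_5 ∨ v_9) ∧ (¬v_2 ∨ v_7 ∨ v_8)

v_1 = True, v_2 = False, v_3 = True, v_4 = False, v_5 = False, v_6 = True, v_7 = True, v_8 = True, v_9 = True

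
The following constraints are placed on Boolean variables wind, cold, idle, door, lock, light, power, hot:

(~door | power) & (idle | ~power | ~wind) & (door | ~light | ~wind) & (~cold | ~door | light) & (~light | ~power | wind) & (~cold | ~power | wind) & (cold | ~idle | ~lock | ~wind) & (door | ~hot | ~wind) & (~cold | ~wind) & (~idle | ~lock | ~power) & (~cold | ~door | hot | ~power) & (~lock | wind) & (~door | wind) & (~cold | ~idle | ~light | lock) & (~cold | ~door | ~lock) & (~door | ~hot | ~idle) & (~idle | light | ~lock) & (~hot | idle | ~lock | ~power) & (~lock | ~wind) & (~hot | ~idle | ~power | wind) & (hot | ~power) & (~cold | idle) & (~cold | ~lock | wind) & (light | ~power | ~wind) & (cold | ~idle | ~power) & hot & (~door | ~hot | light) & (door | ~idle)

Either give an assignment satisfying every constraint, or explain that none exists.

wind = False, cold = False, idle = False, door = False, lock = False, light = False, power = False, hot = True

Unit clause (hot) forces hot = True.
Try wind = True:
  (door | ~hot | ~wind) forces door = True.
  (~door | power) forces power = True.
  (idle | ~power | ~wind) forces idle = True.
  clause (~door | ~hot | ~idle) is falsified — backtrack.
So wind = False.
  then (~lock | wind) forces lock = False.
  then (~door | wind) forces door = False.
  then (door | ~idle) forces idle = False.
  then (~cold | idle) forces cold = False.
Set light = False.
Set power = False.
All clauses satisfied.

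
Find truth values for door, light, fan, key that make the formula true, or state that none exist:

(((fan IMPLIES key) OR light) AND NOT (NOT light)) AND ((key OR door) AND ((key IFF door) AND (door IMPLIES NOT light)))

Case light = True: the formula simplifies to (key OR door) AND ((key IFF door) AND NOT door).
  door = True: the conjunct NOT door is False.
  door = False: simplifies to key AND NOT key.
    key = True: the conjunct NOT key is False.
    key = False: the conjunct key is False.
Case light = False: the conjunct NOT (NOT light) becomes NOT (NOT False) = False.
Both cases fail — unsatisfiable.

Unsatisfiable — no assignment works.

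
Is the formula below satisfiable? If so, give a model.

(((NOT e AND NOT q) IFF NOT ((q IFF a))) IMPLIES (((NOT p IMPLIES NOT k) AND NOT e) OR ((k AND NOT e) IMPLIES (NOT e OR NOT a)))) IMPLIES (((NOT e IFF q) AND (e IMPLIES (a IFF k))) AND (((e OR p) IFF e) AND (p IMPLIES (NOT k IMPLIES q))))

q: True; a: True; k: True; e: False; p: False

  (((NOT e AND NOT q) IFF NOT ((q IFF a))) IMPLIES (((NOT p IMPLIES NOT k) AND NOT e) OR ((k AND NOT e) IMPLIES (NOT e OR NOT a)))) IMPLIES (((NOT e IFF q) AND (e IMPLIES (a IFF k))) AND (((e OR p) IFF e) AND (p IMPLIES (NOT k IMPLIES q)))) = True
    ((NOT e AND NOT q) IFF NOT ((q IFF a))) IMPLIES (((NOT p IMPLIES NOT k) AND NOT e) OR ((k AND NOT e) IMPLIES (NOT e OR NOT a))) = True
      (NOT e AND NOT q) IFF NOT ((q IFF a)) = True
        NOT e AND NOT q = False
          NOT e = True
          NOT q = False
        NOT ((q IFF a)) = False
          q IFF a = True
      ((NOT p IMPLIES NOT k) AND NOT e) OR ((k AND NOT e) IMPLIES (NOT e OR NOT a)) = True
        (NOT p IMPLIES NOT k) AND NOT e = False
          NOT p IMPLIES NOT k = False
            NOT p = True
            NOT k = False
          NOT e = True
        (k AND NOT e) IMPLIES (NOT e OR NOT a) = True
          k AND NOT e = True
            NOT e = True
          NOT e OR NOT a = True
            NOT e = True
            NOT a = False
    ((NOT e IFF q) AND (e IMPLIES (a IFF k))) AND (((e OR p) IFF e) AND (p IMPLIES (NOT k IMPLIES q))) = True
      (NOT e IFF q) AND (e IMPLIES (a IFF k)) = True
        NOT e IFF q = True
          NOT e = True
        e IMPLIES (a IFF k) = True
          a IFF k = True
      ((e OR p) IFF e) AND (p IMPLIES (NOT k IMPLIES q)) = True
        (e OR p) IFF e = True
          e OR p = False
        p IMPLIES (NOT k IMPLIES q) = True
          NOT k IMPLIES q = True
            NOT k = False
The formula evaluates to True.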